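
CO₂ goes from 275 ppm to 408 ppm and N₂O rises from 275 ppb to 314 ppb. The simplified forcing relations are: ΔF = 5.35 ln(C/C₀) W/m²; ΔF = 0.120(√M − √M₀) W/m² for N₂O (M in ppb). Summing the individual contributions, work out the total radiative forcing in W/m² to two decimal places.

ΔF = 2.25 W/m²

CO₂: 5.35 × ln(408/275) = 5.35 × ln(1.48364) = 5.35 × 0.39450 = 2.1106 W/m².
N₂O: 0.120 × (√314 − √275) = 0.120 × (17.7200 − 16.5831) = 0.120 × 1.1369 = 0.1364 W/m².
Total ΔF = 2.1106 + 0.1364 = 2.2470 W/m².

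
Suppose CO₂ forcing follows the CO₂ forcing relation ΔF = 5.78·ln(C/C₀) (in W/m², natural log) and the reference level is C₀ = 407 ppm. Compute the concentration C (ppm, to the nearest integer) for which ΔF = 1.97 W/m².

C ≈ 572 ppm

Set 5.78 ln(C/407) = 1.97, so ln(C/407) = 1.97/5.78 = 0.34083.
Then C/407 = e^0.34083 = 1.40611, giving C = 407 × 1.40611 = 572.29 ppm.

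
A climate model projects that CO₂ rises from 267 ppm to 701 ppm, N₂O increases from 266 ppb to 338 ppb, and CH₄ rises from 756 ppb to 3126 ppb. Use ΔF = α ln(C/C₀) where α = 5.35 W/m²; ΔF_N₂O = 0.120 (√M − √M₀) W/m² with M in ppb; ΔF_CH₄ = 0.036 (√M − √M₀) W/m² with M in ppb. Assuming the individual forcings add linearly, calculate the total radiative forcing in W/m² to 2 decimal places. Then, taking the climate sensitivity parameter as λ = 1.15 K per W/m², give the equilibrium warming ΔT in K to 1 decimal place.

CO₂: 5.35 × ln(701/267) = 5.35 × ln(2.62547) = 5.35 × 0.96526 = 5.1641 W/m².
N₂O: 0.120 × (√338 − √266) = 0.120 × (18.3848 − 16.3095) = 0.120 × 2.0753 = 0.2490 W/m².
CH₄: 0.036 × (√3126 − √756) = 0.036 × (55.9106 − 27.4955) = 0.036 × 28.4151 = 1.0229 W/m².
Total ΔF = 5.1641 + 0.2490 + 1.0229 = 6.4360 W/m².
ΔT = λ ΔF = 1.15 × 6.44 = 7.4060 K.

ΔF = 6.44 W/m²; ΔT = 7.4 K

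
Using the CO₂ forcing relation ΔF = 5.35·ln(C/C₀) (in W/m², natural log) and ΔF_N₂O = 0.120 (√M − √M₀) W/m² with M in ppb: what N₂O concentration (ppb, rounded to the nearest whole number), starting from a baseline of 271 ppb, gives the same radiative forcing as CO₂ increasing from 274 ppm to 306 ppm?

M ≈ 457 ppb

CO₂ forcing: 5.35 × ln(306/274) = 5.35 × 0.110457 = 0.59094 W/m².
Set 0.120(√M − √271) = 0.59094: √M = 0.59094/0.120 + √271 = 4.9245 + 16.4621 = 21.3866.
M = (21.3866)² = 457.39 ppb.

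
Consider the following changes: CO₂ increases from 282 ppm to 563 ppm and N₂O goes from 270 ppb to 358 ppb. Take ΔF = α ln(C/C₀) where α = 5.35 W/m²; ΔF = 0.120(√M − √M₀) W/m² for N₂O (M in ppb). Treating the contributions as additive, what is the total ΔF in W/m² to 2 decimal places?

CO₂: 5.35 × ln(563/282) = 5.35 × ln(1.99645) = 5.35 × 0.69137 = 3.6988 W/m².
N₂O: 0.120 × (√358 − √270) = 0.120 × (18.9209 − 16.4317) = 0.120 × 2.4892 = 0.2987 W/m².
Total ΔF = 3.6988 + 0.2987 = 3.9975 W/m².

ΔF = 4.00 W/m²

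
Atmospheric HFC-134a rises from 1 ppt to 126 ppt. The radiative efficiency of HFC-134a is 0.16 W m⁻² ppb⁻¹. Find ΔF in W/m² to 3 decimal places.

HFC-134a: Δ = 126 − 1 = 125 ppt = 0.125 ppb; ΔF = 0.16 × 0.125 = 0.0200 W/m².

ΔF = 0.020 W/m²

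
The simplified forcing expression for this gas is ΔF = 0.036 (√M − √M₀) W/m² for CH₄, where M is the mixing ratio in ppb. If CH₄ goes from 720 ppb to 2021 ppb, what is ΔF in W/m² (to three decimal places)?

CH₄: 0.036 × (√2021 − √720) = 0.036 × (44.9555 − 26.8328) = 0.036 × 18.1227 = 0.6524 W/m².

ΔF = 0.652 W/m²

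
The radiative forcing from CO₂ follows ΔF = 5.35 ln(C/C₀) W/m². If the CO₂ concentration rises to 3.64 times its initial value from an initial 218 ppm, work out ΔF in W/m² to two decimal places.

ΔF = 6.91 W/m²

ΔF = 5.35 × ln(3.64) = 5.35 × 1.29198 = 6.9121 W/m².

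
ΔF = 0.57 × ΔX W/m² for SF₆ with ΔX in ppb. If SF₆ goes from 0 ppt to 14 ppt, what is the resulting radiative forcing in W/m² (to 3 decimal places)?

ΔF = 0.008 W/m²

SF₆: Δ = 14 − 0 = 14 ppt = 0.014 ppb; ΔF = 0.57 × 0.014 = 0.0080 W/m².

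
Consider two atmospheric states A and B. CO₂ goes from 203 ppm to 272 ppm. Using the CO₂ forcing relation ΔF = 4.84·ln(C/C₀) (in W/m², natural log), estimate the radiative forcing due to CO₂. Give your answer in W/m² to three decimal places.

ΔF = 1.416 W/m²

CO₂: 4.84 × ln(272/203) = 4.84 × ln(1.33990) = 4.84 × 0.29259 = 1.4161 W/m².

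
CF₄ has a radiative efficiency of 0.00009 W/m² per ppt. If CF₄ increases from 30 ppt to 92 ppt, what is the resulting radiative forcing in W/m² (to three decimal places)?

ΔF = 0.006 W/m²

CF₄: ΔF = 0.00009 × (92 − 30) = 0.00009 × 62 = 0.0056 W/m².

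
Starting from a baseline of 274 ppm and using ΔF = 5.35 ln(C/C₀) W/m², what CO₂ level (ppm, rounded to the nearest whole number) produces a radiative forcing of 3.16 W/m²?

Set 5.35 ln(C/274) = 3.16, so ln(C/274) = 3.16/5.35 = 0.59065.
Then C/274 = e^0.59065 = 1.80516, giving C = 274 × 1.80516 = 494.61 ppm.

C ≈ 495 ppm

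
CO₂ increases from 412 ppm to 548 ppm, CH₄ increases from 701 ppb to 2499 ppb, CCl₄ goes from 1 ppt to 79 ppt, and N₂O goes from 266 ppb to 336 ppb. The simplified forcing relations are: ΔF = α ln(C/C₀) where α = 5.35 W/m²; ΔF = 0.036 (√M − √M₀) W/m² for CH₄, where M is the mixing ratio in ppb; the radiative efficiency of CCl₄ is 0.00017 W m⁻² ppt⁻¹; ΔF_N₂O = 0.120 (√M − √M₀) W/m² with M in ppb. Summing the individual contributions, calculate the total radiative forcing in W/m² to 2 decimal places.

CO₂: 5.35 × ln(548/412) = 5.35 × ln(1.33010) = 5.35 × 0.28525 = 1.5261 W/m².
CH₄: 0.036 × (√2499 − √701) = 0.036 × (49.9900 − 26.4764) = 0.036 × 23.5136 = 0.8465 W/m².
CCl₄: ΔF = 0.00017 × (79 − 1) = 0.00017 × 78 = 0.0133 W/m².
N₂O: 0.120 × (√336 − √266) = 0.120 × (18.3303 − 16.3095) = 0.120 × 2.0208 = 0.2425 W/m².
Total ΔF = 1.5261 + 0.8465 + 0.0133 + 0.2425 = 2.6284 W/m².

ΔF = 2.63 W/m²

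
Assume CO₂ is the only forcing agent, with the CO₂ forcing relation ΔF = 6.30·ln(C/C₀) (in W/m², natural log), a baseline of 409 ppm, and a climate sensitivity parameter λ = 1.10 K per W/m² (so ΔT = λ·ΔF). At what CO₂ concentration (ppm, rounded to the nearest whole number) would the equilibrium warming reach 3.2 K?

C ≈ 649 ppm

Required forcing: ΔF = ΔT/λ = 3.2/1.10 = 2.9091 W/m².
Then ln(C/409) = ΔF/6.30 = 2.9091/6.30 = 0.46176.
So C = 409 × e^0.46176 = 409 × 1.58686 = 649.03 ppm.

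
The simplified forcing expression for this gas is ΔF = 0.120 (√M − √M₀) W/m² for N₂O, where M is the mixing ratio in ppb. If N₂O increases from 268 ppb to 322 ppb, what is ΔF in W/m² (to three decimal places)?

N₂O: 0.120 × (√322 − √268) = 0.120 × (17.9444 − 16.3707) = 0.120 × 1.5737 = 0.1888 W/m².

ΔF = 0.189 W/m²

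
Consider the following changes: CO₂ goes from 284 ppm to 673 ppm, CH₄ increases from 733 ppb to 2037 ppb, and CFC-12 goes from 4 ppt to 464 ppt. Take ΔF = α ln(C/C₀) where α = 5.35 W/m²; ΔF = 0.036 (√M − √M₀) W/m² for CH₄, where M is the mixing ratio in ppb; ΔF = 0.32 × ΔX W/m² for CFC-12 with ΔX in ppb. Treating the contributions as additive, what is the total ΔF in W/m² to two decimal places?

ΔF = 5.41 W/m²

CO₂: 5.35 × ln(673/284) = 5.35 × ln(2.36972) = 5.35 × 0.86277 = 4.6158 W/m².
CH₄: 0.036 × (√2037 − √733) = 0.036 × (45.1331 − 27.0740) = 0.036 × 18.0591 = 0.6501 W/m².
CFC-12: Δ = 464 − 4 = 460 ppt = 0.460 ppb; ΔF = 0.32 × 0.460 = 0.1472 W/m².
Total ΔF = 4.6158 + 0.6501 + 0.1472 = 5.4131 W/m².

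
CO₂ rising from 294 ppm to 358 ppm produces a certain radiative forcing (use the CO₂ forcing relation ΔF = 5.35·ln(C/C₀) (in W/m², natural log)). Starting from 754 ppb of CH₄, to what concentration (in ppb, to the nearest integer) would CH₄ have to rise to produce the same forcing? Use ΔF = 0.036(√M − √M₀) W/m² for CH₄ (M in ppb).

CO₂ forcing: 5.35 × ln(358/294) = 5.35 × 0.196953 = 1.05370 W/m².
Set 0.036(√M − √754) = 1.05370: √M = 1.05370/0.036 + √754 = 29.2694 + 27.4591 = 56.7285.
M = (56.7285)² = 3218.12 ppb.

M ≈ 3218 ppb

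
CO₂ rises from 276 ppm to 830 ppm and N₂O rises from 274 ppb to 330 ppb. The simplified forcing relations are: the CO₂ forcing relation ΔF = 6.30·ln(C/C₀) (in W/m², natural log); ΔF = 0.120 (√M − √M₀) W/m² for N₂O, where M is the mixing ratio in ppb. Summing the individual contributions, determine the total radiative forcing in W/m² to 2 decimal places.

ΔF = 7.13 W/m²

CO₂: 6.30 × ln(830/276) = 6.30 × ln(3.00725) = 6.30 × 1.10103 = 6.9365 W/m².
N₂O: 0.120 × (√330 − √274) = 0.120 × (18.1659 − 16.5529) = 0.120 × 1.6130 = 0.1936 W/m².
Total ΔF = 6.9365 + 0.1936 = 7.1301 W/m².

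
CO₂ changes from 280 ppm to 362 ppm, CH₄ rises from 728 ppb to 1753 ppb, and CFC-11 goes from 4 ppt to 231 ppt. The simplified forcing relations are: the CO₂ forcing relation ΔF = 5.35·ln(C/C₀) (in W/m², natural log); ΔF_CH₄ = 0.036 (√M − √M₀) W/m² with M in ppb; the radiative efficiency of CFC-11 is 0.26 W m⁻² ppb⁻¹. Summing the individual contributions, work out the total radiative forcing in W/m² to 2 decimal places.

ΔF = 1.97 W/m²

CO₂: 5.35 × ln(362/280) = 5.35 × ln(1.29286) = 5.35 × 0.25686 = 1.3742 W/m².
CH₄: 0.036 × (√1753 − √728) = 0.036 × (41.8688 − 26.9815) = 0.036 × 14.8873 = 0.5359 W/m².
CFC-11: Δ = 231 − 4 = 227 ppt = 0.227 ppb; ΔF = 0.26 × 0.227 = 0.0590 W/m².
Total ΔF = 1.3742 + 0.5359 + 0.0590 = 1.9691 W/m².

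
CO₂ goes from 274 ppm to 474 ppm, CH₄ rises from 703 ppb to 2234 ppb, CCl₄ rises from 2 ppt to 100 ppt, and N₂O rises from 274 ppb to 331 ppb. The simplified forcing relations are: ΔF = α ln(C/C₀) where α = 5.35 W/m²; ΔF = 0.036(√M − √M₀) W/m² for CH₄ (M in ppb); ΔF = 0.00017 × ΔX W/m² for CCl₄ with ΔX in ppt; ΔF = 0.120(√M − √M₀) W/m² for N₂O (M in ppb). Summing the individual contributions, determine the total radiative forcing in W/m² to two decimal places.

CO₂: 5.35 × ln(474/274) = 5.35 × ln(1.72993) = 5.35 × 0.54808 = 2.9322 W/m².
CH₄: 0.036 × (√2234 − √703) = 0.036 × (47.2652 − 26.5141) = 0.036 × 20.7511 = 0.7470 W/m².
CCl₄: ΔF = 0.00017 × (100 − 2) = 0.00017 × 98 = 0.0167 W/m².
N₂O: 0.120 × (√331 − √274) = 0.120 × (18.1934 − 16.5529) = 0.120 × 1.6405 = 0.1969 W/m².
Total ΔF = 2.9322 + 0.7470 + 0.0167 + 0.1969 = 3.8928 W/m².

ΔF = 3.89 W/m²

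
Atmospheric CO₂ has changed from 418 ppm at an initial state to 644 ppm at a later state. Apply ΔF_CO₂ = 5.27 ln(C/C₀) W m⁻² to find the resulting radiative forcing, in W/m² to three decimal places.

ΔF = 2.278 W/m²

CO₂: 5.27 × ln(644/418) = 5.27 × ln(1.54067) = 5.27 × 0.43222 = 2.2778 W/m².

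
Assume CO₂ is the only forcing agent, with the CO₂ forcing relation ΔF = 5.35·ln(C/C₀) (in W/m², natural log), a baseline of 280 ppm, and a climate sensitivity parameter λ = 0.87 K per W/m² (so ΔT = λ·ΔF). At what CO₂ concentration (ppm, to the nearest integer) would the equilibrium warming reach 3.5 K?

C ≈ 594 ppm

Required forcing: ΔF = ΔT/λ = 3.5/0.87 = 4.0230 W/m².
Then ln(C/280) = ΔF/5.35 = 4.0230/5.35 = 0.75196.
So C = 280 × e^0.75196 = 280 × 2.12115 = 593.92 ppm.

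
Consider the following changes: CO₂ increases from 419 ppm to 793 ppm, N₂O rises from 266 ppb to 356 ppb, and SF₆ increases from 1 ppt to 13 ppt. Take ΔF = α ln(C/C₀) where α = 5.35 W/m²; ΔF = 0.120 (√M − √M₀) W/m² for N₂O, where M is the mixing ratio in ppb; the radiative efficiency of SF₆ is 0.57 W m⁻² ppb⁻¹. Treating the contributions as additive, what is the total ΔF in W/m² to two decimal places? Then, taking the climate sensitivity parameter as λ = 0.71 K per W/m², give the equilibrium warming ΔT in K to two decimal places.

CO₂: 5.35 × ln(793/419) = 5.35 × ln(1.89260) = 5.35 × 0.63795 = 3.4130 W/m².
N₂O: 0.120 × (√356 − √266) = 0.120 × (18.8680 − 16.3095) = 0.120 × 2.5585 = 0.3070 W/m².
SF₆: Δ = 13 − 1 = 12 ppt = 0.012 ppb; ΔF = 0.57 × 0.012 = 0.0068 W/m².
Total ΔF = 3.4130 + 0.3070 + 0.0068 = 3.7268 W/m².
ΔT = λ ΔF = 0.71 × 3.73 = 2.6483 K.

ΔF = 3.73 W/m²; ΔT = 2.65 K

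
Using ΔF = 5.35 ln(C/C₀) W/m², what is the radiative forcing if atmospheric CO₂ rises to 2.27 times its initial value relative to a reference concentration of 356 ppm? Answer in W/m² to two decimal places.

Because the forcing depends only on the ratio C/C₀, the initial concentration does not enter.
ΔF = 5.35 × ln(2.27) = 5.35 × 0.81978 = 4.3858 W/m².

ΔF = 4.39 W/m²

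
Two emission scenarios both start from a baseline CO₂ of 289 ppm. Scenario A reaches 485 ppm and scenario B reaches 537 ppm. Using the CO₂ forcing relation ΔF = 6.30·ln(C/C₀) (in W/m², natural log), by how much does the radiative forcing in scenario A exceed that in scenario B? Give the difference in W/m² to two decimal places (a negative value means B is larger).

ΔF_A − ΔF_B = -0.64 W/m²

ΔF_A = 6.30 ln(485/289) = 6.30 × 0.51772 = 3.2616 W/m².
ΔF_B = 6.30 ln(537/289) = 6.30 × 0.61957 = 3.9033 W/m².
Difference: 3.2616 − 3.9033 = -0.6417 W/m².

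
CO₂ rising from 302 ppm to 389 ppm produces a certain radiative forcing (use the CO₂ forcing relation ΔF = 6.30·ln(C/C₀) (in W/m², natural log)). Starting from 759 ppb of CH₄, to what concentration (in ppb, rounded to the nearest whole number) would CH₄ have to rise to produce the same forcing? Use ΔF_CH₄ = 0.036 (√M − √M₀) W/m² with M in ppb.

CO₂ forcing: 6.30 × ln(389/302) = 6.30 × 0.253152 = 1.59486 W/m².
Set 0.036(√M − √759) = 1.59486: √M = 1.59486/0.036 + √759 = 44.3017 + 27.5500 = 71.8517.
M = (71.8517)² = 5162.67 ppb.

M ≈ 5163 ppb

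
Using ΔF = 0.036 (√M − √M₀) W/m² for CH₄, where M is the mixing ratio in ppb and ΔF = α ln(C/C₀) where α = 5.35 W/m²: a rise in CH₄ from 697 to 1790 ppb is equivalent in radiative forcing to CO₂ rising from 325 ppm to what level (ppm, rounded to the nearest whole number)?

C ≈ 362 ppm

CH₄ forcing: 0.036 × (√1790 − √697) = 0.036 × (42.3084 − 26.4008) = 0.036 × 15.9076 = 0.57267 W/m².
Set 5.35 ln(C/325) = 0.57267: ln(C/325) = 0.57267/5.35 = 0.10704, so C = 325 × e^0.10704 = 325 × 1.11298 = 361.72 ppm.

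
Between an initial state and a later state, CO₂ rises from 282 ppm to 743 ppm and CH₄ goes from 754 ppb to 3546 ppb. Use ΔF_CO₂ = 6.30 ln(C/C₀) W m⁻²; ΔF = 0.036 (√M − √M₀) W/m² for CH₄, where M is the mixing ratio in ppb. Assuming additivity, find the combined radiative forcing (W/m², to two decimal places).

ΔF = 7.26 W/m²

CO₂: 6.30 × ln(743/282) = 6.30 × ln(2.63475) = 6.30 × 0.96879 = 6.1034 W/m².
CH₄: 0.036 × (√3546 − √754) = 0.036 × (59.5483 − 27.4591) = 0.036 × 32.0892 = 1.1552 W/m².
Total ΔF = 6.1034 + 1.1552 = 7.2586 W/m².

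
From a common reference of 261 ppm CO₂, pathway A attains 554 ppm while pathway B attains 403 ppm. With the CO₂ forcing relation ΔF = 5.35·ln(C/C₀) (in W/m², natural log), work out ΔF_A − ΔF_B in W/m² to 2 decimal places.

ΔF_A = 5.35 ln(554/261) = 5.35 × 0.75264 = 4.0266 W/m².
ΔF_B = 5.35 ln(403/261) = 5.35 × 0.43442 = 2.3241 W/m².
Difference: 4.0266 − 2.3241 = 1.7025 W/m².
(Equivalently, ΔF_A − ΔF_B = 5.35 ln(554/403) = 5.35 × 0.31823 = 1.7025 W/m².)

ΔF_A − ΔF_B = 1.70 W/m²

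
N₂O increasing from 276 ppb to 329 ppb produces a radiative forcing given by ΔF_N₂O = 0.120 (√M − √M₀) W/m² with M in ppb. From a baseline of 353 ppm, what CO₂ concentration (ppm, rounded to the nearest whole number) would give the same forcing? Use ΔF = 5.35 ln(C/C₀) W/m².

C ≈ 365 ppm

N₂O forcing: 0.120 × (√329 − √276) = 0.120 × (18.1384 − 16.6132) = 0.120 × 1.5252 = 0.18302 W/m².
Set 5.35 ln(C/353) = 0.18302: ln(C/353) = 0.18302/5.35 = 0.03421, so C = 353 × e^0.03421 = 353 × 1.03480 = 365.28 ppm.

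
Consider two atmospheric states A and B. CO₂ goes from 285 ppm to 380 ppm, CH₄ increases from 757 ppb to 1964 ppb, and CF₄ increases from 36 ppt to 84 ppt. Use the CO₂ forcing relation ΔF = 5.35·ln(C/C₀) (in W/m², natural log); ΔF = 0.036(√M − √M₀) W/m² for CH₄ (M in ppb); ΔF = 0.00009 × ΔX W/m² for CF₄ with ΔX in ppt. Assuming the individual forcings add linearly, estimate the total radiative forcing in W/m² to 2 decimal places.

ΔF = 2.15 W/m²

CO₂: 5.35 × ln(380/285) = 5.35 × ln(1.33333) = 5.35 × 0.28768 = 1.5391 W/m².
CH₄: 0.036 × (√1964 − √757) = 0.036 × (44.3170 − 27.5136) = 0.036 × 16.8034 = 0.6049 W/m².
CF₄: ΔF = 0.00009 × (84 − 36) = 0.00009 × 48 = 0.0043 W/m².
Total ΔF = 1.5391 + 0.6049 + 0.0043 = 2.1483 W/m².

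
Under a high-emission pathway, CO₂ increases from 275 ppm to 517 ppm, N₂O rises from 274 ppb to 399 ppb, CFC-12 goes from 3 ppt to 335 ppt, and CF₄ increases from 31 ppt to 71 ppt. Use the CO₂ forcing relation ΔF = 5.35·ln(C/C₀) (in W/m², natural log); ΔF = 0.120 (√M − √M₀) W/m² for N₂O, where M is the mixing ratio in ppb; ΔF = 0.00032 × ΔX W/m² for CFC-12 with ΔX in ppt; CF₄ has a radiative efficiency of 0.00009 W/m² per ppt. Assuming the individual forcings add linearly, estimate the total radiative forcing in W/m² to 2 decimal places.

CO₂: 5.35 × ln(517/275) = 5.35 × ln(1.88000) = 5.35 × 0.63127 = 3.3773 W/m².
N₂O: 0.120 × (√399 − √274) = 0.120 × (19.9750 − 16.5529) = 0.120 × 3.4221 = 0.4107 W/m².
CFC-12: ΔF = 0.00032 × (335 − 3) = 0.00032 × 332 = 0.1062 W/m².
CF₄: ΔF = 0.00009 × (71 − 31) = 0.00009 × 40 = 0.0036 W/m².
Total ΔF = 3.3773 + 0.4107 + 0.1062 + 0.0036 = 3.8978 W/m².

ΔF = 3.90 W/m²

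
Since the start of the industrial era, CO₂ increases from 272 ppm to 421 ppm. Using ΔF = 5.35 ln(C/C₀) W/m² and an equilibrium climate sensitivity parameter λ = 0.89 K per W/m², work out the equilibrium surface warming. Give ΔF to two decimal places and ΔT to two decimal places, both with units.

CO₂: 5.35 × ln(421/272) = 5.35 × ln(1.54779) = 5.35 × 0.43683 = 2.3370 W/m².
ΔT = λ ΔF = 0.89 × 2.34 = 2.0826 K.

ΔF = 2.34 W/m²; ΔT = 2.08 K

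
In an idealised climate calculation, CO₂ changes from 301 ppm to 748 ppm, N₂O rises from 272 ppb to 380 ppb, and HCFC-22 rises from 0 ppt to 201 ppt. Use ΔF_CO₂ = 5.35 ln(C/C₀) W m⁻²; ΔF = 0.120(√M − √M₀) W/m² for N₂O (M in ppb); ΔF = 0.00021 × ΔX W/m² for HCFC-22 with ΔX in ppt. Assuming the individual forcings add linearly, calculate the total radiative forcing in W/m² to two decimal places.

CO₂: 5.35 × ln(748/301) = 5.35 × ln(2.48505) = 5.35 × 0.91029 = 4.8701 W/m².
N₂O: 0.120 × (√380 − √272) = 0.120 × (19.4936 − 16.4924) = 0.120 × 3.0012 = 0.3601 W/m².
HCFC-22: ΔF = 0.00021 × (201 − 0) = 0.00021 × 201 = 0.0422 W/m².
Total ΔF = 4.8701 + 0.3601 + 0.0422 = 5.2724 W/m².

ΔF = 5.27 W/m²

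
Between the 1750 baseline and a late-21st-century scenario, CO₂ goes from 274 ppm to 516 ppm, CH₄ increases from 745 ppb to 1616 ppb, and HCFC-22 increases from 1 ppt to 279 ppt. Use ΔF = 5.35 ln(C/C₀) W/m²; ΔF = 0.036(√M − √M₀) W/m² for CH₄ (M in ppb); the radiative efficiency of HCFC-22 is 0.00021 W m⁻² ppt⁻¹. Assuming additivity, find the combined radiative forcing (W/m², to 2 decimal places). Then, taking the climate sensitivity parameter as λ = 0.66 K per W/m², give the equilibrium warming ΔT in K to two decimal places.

ΔF = 3.91 W/m²; ΔT = 2.58 K

CO₂: 5.35 × ln(516/274) = 5.35 × ln(1.88321) = 5.35 × 0.63298 = 3.3864 W/m².
CH₄: 0.036 × (√1616 − √745) = 0.036 × (40.1995 − 27.2947) = 0.036 × 12.9048 = 0.4646 W/m².
HCFC-22: ΔF = 0.00021 × (279 − 1) = 0.00021 × 278 = 0.0584 W/m².
Total ΔF = 3.3864 + 0.4646 + 0.0584 = 3.9094 W/m².
ΔT = λ ΔF = 0.66 × 3.91 = 2.5806 K.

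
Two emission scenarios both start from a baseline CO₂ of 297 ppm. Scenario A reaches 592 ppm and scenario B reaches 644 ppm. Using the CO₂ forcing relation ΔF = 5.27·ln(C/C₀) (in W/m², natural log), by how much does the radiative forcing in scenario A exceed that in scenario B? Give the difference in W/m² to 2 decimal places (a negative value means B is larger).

ΔF_A = 5.27 ln(592/297) = 5.27 × 0.68977 = 3.6351 W/m².
ΔF_B = 5.27 ln(644/297) = 5.27 × 0.77397 = 4.0788 W/m².
Difference: 3.6351 − 4.0788 = -0.4437 W/m².
(Equivalently, ΔF_A − ΔF_B = 5.27 ln(592/644) = 5.27 × -0.08419 = -0.4437 W/m².)

ΔF_A − ΔF_B = -0.44 W/m²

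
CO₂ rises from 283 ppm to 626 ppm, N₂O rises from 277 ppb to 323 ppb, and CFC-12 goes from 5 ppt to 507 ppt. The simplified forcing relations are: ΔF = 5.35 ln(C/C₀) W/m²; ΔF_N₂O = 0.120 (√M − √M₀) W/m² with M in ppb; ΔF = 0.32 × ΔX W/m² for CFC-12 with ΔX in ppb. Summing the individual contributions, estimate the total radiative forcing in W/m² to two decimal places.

CO₂: 5.35 × ln(626/283) = 5.35 × ln(2.21201) = 5.35 × 0.79390 = 4.2474 W/m².
N₂O: 0.120 × (√323 − √277) = 0.120 × (17.9722 − 16.6433) = 0.120 × 1.3289 = 0.1595 W/m².
CFC-12: Δ = 507 − 5 = 502 ppt = 0.502 ppb; ΔF = 0.32 × 0.502 = 0.1606 W/m².
Total ΔF = 4.2474 + 0.1595 + 0.1606 = 4.5675 W/m².

ΔF = 4.57 W/m²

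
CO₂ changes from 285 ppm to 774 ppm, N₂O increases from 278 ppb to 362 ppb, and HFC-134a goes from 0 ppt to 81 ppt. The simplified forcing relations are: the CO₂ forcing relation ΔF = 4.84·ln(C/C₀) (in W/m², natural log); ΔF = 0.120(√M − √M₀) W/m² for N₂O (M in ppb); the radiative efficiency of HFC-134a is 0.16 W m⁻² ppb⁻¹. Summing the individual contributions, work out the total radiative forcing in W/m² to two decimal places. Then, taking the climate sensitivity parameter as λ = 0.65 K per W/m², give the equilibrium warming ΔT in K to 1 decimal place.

ΔF = 5.13 W/m²; ΔT = 3.3 K

CO₂: 4.84 × ln(774/285) = 4.84 × ln(2.71579) = 4.84 × 0.99908 = 4.8355 W/m².
N₂O: 0.120 × (√362 − √278) = 0.120 × (19.0263 − 16.6733) = 0.120 × 2.3530 = 0.2824 W/m².
HFC-134a: Δ = 81 − 0 = 81 ppt = 0.081 ppb; ΔF = 0.16 × 0.081 = 0.0130 W/m².
Total ΔF = 4.8355 + 0.2824 + 0.0130 = 5.1309 W/m².
ΔT = λ ΔF = 0.65 × 5.13 = 3.3345 K.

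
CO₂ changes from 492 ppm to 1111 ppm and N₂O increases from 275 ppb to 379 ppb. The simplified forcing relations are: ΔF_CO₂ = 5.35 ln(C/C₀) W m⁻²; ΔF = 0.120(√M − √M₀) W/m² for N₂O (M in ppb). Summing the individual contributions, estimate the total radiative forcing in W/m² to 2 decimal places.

ΔF = 4.70 W/m²

CO₂: 5.35 × ln(1111/492) = 5.35 × ln(2.25813) = 5.35 × 0.81454 = 4.3578 W/m².
N₂O: 0.120 × (√379 − √275) = 0.120 × (19.4679 − 16.5831) = 0.120 × 2.8848 = 0.3462 W/m².
Total ΔF = 4.3578 + 0.3462 = 4.7040 W/m².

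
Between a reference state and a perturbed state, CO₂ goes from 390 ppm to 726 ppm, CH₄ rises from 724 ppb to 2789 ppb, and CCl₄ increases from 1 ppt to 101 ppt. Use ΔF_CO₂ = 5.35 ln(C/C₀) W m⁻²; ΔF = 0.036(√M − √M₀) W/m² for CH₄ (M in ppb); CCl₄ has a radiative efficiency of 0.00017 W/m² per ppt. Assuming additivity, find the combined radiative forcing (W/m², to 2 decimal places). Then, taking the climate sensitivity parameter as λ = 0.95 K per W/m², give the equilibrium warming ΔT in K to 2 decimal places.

CO₂: 5.35 × ln(726/390) = 5.35 × ln(1.86154) = 5.35 × 0.62140 = 3.3245 W/m².
CH₄: 0.036 × (√2789 − √724) = 0.036 × (52.8110 − 26.9072) = 0.036 × 25.9038 = 0.9325 W/m².
CCl₄: ΔF = 0.00017 × (101 − 1) = 0.00017 × 100 = 0.0170 W/m².
Total ΔF = 3.3245 + 0.9325 + 0.0170 = 4.2740 W/m².
ΔT = λ ΔF = 0.95 × 4.27 = 4.0565 K.

ΔF = 4.27 W/m²; ΔT = 4.06 K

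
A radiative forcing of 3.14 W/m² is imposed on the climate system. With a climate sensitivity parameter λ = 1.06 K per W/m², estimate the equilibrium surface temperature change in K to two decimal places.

ΔT = λ ΔF = 1.06 × 3.14 = 3.3284 K.

ΔT = 3.33 K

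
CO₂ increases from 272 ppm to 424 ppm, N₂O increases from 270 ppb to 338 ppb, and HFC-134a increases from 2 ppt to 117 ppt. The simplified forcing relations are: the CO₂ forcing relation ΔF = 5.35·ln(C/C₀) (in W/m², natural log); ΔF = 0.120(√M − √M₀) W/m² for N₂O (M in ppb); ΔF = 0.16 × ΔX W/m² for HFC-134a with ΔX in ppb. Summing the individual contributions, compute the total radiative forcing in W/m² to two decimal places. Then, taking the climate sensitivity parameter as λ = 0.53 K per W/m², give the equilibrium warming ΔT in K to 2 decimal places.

CO₂: 5.35 × ln(424/272) = 5.35 × ln(1.55882) = 5.35 × 0.44393 = 2.3750 W/m².
N₂O: 0.120 × (√338 − √270) = 0.120 × (18.3848 − 16.4317) = 0.120 × 1.9531 = 0.2344 W/m².
HFC-134a: Δ = 117 − 2 = 115 ppt = 0.115 ppb; ΔF = 0.16 × 0.115 = 0.0184 W/m².
Total ΔF = 2.3750 + 0.2344 + 0.0184 = 2.6278 W/m².
ΔT = λ ΔF = 0.53 × 2.63 = 1.3939 K.

ΔF = 2.63 W/m²; ΔT = 1.39 K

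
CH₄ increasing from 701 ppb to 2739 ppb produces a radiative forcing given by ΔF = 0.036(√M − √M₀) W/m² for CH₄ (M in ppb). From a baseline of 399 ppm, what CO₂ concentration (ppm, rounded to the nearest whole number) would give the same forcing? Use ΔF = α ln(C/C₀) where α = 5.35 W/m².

C ≈ 475 ppm

CH₄ forcing: 0.036 × (√2739 − √701) = 0.036 × (52.3355 − 26.4764) = 0.036 × 25.8591 = 0.93093 W/m².
Set 5.35 ln(C/399) = 0.93093: ln(C/399) = 0.93093/5.35 = 0.17401, so C = 399 × e^0.17401 = 399 × 1.19007 = 474.84 ppm.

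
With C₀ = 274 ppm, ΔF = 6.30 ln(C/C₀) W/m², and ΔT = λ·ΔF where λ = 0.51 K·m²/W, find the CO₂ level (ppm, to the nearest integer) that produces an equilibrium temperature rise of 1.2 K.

Required forcing: ΔF = ΔT/λ = 1.2/0.51 = 2.3529 W/m².
Then ln(C/274) = ΔF/6.30 = 2.3529/6.30 = 0.37348.
So C = 274 × e^0.37348 = 274 × 1.45278 = 398.06 ppm.

C ≈ 398 ppm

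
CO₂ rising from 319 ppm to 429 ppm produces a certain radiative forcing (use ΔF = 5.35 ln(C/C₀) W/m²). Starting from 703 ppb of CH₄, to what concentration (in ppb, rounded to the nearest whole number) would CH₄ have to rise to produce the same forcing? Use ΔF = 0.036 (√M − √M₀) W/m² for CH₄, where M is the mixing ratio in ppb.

M ≈ 4976 ppb

CO₂ forcing: 5.35 × ln(429/319) = 5.35 × 0.296266 = 1.58502 W/m².
Set 0.036(√M − √703) = 1.58502: √M = 1.58502/0.036 + √703 = 44.0283 + 26.5141 = 70.5424.
M = (70.5424)² = 4976.23 ppb.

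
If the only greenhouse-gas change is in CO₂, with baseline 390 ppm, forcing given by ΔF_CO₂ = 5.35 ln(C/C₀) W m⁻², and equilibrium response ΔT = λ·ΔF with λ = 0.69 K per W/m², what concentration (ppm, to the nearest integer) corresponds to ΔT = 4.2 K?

C ≈ 1217 ppm

Required forcing: ΔF = ΔT/λ = 4.2/0.69 = 6.0870 W/m².
Then ln(C/390) = ΔF/5.35 = 6.0870/5.35 = 1.13776.
So C = 390 × e^1.13776 = 390 × 3.11977 = 1216.71 ppm.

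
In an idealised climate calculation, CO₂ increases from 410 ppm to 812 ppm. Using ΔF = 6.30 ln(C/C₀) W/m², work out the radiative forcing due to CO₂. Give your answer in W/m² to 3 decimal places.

CO₂: 6.30 × ln(812/410) = 6.30 × ln(1.98049) = 6.30 × 0.68334 = 4.3050 W/m².

ΔF = 4.305 W/m²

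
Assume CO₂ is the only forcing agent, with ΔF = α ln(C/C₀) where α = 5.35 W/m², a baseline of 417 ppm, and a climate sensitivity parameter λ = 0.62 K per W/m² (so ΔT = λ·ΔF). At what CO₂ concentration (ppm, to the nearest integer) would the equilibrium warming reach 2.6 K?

C ≈ 913 ppm

Required forcing: ΔF = ΔT/λ = 2.6/0.62 = 4.1935 W/m².
Then ln(C/417) = ΔF/5.35 = 4.1935/5.35 = 0.78383.
So C = 417 × e^0.78383 = 417 × 2.18984 = 913.16 ppm.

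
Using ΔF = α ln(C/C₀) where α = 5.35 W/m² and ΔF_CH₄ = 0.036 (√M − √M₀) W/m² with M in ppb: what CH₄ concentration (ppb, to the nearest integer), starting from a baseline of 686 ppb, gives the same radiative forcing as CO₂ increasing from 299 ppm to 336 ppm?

CO₂ forcing: 5.35 × ln(336/299) = 5.35 × 0.116668 = 0.62417 W/m².
Set 0.036(√M − √686) = 0.62417: √M = 0.62417/0.036 + √686 = 17.3381 + 26.1916 = 43.5297.
M = (43.5297)² = 1894.83 ppb.

M ≈ 1895 ppb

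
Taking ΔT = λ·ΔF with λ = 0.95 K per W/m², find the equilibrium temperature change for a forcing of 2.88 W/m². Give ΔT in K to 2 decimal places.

ΔT = 2.74 K

ΔT = λ ΔF = 0.95 × 2.88 = 2.7360 K.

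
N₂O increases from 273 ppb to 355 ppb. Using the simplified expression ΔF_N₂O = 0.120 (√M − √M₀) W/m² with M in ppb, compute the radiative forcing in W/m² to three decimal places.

N₂O: 0.120 × (√355 − √273) = 0.120 × (18.8414 − 16.5227) = 0.120 × 2.3187 = 0.2782 W/m².

ΔF = 0.278 W/m²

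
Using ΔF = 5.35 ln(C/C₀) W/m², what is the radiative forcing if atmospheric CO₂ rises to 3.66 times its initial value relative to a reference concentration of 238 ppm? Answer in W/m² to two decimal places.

ΔF = 6.94 W/m²

ΔF = 5.35 × ln(3.66) = 5.35 × 1.29746 = 6.9414 W/m².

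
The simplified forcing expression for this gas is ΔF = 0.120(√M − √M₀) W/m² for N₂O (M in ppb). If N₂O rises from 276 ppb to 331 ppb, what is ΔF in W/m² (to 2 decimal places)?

N₂O: 0.120 × (√331 − √276) = 0.120 × (18.1934 − 16.6132) = 0.120 × 1.5802 = 0.1896 W/m².

ΔF = 0.19 W/m²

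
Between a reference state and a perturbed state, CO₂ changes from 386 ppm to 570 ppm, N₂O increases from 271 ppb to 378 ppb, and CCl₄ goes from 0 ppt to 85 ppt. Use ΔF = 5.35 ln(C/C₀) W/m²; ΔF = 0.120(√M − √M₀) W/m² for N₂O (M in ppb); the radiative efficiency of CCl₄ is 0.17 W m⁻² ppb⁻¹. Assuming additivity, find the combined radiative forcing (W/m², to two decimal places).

ΔF = 2.46 W/m²

CO₂: 5.35 × ln(570/386) = 5.35 × ln(1.47668) = 5.35 × 0.38980 = 2.0854 W/m².
N₂O: 0.120 × (√378 − √271) = 0.120 × (19.4422 − 16.4621) = 0.120 × 2.9801 = 0.3576 W/m².
CCl₄: Δ = 85 − 0 = 85 ppt = 0.085 ppb; ΔF = 0.17 × 0.085 = 0.0145 W/m².
Total ΔF = 2.0854 + 0.3576 + 0.0145 = 2.4575 W/m².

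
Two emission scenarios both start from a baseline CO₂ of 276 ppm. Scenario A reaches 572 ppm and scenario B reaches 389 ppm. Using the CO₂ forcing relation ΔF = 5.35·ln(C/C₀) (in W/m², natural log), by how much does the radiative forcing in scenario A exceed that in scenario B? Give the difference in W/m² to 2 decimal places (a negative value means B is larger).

ΔF_A − ΔF_B = 2.06 W/m²

ΔF_A = 5.35 ln(572/276) = 5.35 × 0.72874 = 3.8988 W/m².
ΔF_B = 5.35 ln(389/276) = 5.35 × 0.34318 = 1.8360 W/m².
Difference: 3.8988 − 1.8360 = 2.0628 W/m².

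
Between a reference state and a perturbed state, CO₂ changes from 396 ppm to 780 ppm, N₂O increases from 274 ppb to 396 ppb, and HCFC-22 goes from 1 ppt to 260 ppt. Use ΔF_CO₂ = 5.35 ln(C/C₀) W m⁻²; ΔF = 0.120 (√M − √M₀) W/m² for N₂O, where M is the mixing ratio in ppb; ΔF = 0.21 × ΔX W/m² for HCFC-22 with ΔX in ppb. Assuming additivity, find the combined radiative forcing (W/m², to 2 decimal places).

ΔF = 4.08 W/m²

CO₂: 5.35 × ln(780/396) = 5.35 × ln(1.96970) = 5.35 × 0.67788 = 3.6267 W/m².
N₂O: 0.120 × (√396 − √274) = 0.120 × (19.8997 − 16.5529) = 0.120 × 3.3468 = 0.4016 W/m².
HCFC-22: Δ = 260 − 1 = 259 ppt = 0.259 ppb; ΔF = 0.21 × 0.259 = 0.0544 W/m².
Total ΔF = 3.6267 + 0.4016 + 0.0544 = 4.0827 W/m².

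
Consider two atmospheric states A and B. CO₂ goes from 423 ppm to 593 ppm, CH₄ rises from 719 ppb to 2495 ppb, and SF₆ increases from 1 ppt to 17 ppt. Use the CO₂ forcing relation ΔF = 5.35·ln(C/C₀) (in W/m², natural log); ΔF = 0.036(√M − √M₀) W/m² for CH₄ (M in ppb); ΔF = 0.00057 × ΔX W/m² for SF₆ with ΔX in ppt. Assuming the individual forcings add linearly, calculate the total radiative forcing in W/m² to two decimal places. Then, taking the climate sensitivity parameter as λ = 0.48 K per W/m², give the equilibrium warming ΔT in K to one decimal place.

ΔF = 2.65 W/m²; ΔT = 1.3 K

CO₂: 5.35 × ln(593/423) = 5.35 × ln(1.40189) = 5.35 × 0.33782 = 1.8073 W/m².
CH₄: 0.036 × (√2495 − √719) = 0.036 × (49.9500 − 26.8142) = 0.036 × 23.1358 = 0.8329 W/m².
SF₆: ΔF = 0.00057 × (17 − 1) = 0.00057 × 16 = 0.0091 W/m².
Total ΔF = 1.8073 + 0.8329 + 0.0091 = 2.6493 W/m².
ΔT = λ ΔF = 0.48 × 2.65 = 1.2720 K.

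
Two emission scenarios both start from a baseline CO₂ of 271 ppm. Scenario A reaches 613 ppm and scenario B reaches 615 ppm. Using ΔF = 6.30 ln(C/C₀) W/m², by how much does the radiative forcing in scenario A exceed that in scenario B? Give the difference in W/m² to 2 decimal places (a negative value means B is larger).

ΔF_A − ΔF_B = -0.02 W/m²

ΔF_A = 6.30 ln(613/271) = 6.30 × 0.81625 = 5.1424 W/m².
ΔF_B = 6.30 ln(615/271) = 6.30 × 0.81950 = 5.1629 W/m².
Difference: 5.1424 − 5.1629 = -0.0205 W/m².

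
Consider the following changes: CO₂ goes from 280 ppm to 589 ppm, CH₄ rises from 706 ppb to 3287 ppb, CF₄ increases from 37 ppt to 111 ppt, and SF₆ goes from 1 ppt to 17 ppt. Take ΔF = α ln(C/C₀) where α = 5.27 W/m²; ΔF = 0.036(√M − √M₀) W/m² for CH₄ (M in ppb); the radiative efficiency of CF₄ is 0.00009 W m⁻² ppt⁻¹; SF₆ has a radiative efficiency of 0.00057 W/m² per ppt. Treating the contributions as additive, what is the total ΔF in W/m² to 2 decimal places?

CO₂: 5.27 × ln(589/280) = 5.27 × ln(2.10357) = 5.27 × 0.74364 = 3.9190 W/m².
CH₄: 0.036 × (√3287 − √706) = 0.036 × (57.3324 − 26.5707) = 0.036 × 30.7617 = 1.1074 W/m².
CF₄: ΔF = 0.00009 × (111 − 37) = 0.00009 × 74 = 0.0067 W/m².
SF₆: ΔF = 0.00057 × (17 − 1) = 0.00057 × 16 = 0.0091 W/m².
Total ΔF = 3.9190 + 1.1074 + 0.0067 + 0.0091 = 5.0422 W/m².

ΔF = 5.04 W/m²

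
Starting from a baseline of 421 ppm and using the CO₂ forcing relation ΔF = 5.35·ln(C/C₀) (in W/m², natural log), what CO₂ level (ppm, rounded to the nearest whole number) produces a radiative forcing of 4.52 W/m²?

C ≈ 980 ppm

Set 5.35 ln(C/421) = 4.52, so ln(C/421) = 4.52/5.35 = 0.84486.
Then C/421 = e^0.84486 = 2.32765, giving C = 421 × 2.32765 = 979.94 ppm.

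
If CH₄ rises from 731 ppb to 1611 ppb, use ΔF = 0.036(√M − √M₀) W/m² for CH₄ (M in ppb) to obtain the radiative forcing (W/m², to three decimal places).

ΔF = 0.472 W/m²

CH₄: 0.036 × (√1611 − √731) = 0.036 × (40.1373 − 27.0370) = 0.036 × 13.1003 = 0.4716 W/m².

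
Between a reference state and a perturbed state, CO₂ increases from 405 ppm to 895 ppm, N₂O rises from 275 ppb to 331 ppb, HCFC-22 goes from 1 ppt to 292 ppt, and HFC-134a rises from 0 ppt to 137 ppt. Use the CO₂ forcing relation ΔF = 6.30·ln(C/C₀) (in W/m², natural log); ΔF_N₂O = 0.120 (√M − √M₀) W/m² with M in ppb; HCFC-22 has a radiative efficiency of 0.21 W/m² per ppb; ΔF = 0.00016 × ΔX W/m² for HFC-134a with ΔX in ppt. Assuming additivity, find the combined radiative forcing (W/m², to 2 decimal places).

ΔF = 5.27 W/m²

CO₂: 6.30 × ln(895/405) = 6.30 × ln(2.20988) = 6.30 × 0.79294 = 4.9955 W/m².
N₂O: 0.120 × (√331 − √275) = 0.120 × (18.1934 − 16.5831) = 0.120 × 1.6103 = 0.1932 W/m².
HCFC-22: Δ = 292 − 1 = 291 ppt = 0.291 ppb; ΔF = 0.21 × 0.291 = 0.0611 W/m².
HFC-134a: ΔF = 0.00016 × (137 − 0) = 0.00016 × 137 = 0.0219 W/m².
Total ΔF = 4.9955 + 0.1932 + 0.0611 + 0.0219 = 5.2717 W/m².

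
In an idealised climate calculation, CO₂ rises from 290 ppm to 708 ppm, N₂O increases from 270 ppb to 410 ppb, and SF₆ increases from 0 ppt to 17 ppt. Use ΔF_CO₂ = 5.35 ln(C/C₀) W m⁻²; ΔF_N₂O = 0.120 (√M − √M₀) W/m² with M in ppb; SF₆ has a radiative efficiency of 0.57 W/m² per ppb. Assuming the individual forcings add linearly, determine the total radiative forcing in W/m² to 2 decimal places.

ΔF = 5.24 W/m²

CO₂: 5.35 × ln(708/290) = 5.35 × ln(2.44138) = 5.35 × 0.89256 = 4.7752 W/m².
N₂O: 0.120 × (√410 − √270) = 0.120 × (20.2485 − 16.4317) = 0.120 × 3.8168 = 0.4580 W/m².
SF₆: Δ = 17 − 0 = 17 ppt = 0.017 ppb; ΔF = 0.57 × 0.017 = 0.0097 W/m².
Total ΔF = 4.7752 + 0.4580 + 0.0097 = 5.2429 W/m².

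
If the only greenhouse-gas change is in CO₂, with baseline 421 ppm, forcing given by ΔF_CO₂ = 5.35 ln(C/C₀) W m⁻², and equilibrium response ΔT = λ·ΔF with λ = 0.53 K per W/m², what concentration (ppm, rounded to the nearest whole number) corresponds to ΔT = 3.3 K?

Required forcing: ΔF = ΔT/λ = 3.3/0.53 = 6.2264 W/m².
Then ln(C/421) = ΔF/5.35 = 6.2264/5.35 = 1.16381.
So C = 421 × e^1.16381 = 421 × 3.20211 = 1348.09 ppm.

C ≈ 1348 ppm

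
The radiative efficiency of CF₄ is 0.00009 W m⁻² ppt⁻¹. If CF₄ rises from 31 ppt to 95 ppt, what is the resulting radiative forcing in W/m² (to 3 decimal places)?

ΔF = 0.006 W/m²

CF₄: ΔF = 0.00009 × (95 − 31) = 0.00009 × 64 = 0.0058 W/m².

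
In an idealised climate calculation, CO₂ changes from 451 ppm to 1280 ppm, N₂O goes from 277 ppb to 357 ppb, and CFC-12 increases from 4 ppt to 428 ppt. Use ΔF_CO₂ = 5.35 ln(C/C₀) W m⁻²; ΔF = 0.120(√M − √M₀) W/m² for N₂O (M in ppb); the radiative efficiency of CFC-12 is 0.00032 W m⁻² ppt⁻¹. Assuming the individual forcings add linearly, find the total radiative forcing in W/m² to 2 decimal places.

CO₂: 5.35 × ln(1280/451) = 5.35 × ln(2.83814) = 5.35 × 1.04315 = 5.5809 W/m².
N₂O: 0.120 × (√357 − √277) = 0.120 × (18.8944 − 16.6433) = 0.120 × 2.2511 = 0.2701 W/m².
CFC-12: ΔF = 0.00032 × (428 − 4) = 0.00032 × 424 = 0.1357 W/m².
Total ΔF = 5.5809 + 0.2701 + 0.1357 = 5.9867 W/m².

ΔF = 5.99 W/m²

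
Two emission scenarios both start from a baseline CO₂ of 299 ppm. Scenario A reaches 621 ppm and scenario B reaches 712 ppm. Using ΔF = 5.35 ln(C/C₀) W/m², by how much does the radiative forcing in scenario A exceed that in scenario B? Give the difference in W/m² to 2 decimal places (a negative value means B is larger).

ΔF_A − ΔF_B = -0.73 W/m²

ΔF_A = 5.35 ln(621/299) = 5.35 × 0.73089 = 3.9103 W/m².
ΔF_B = 5.35 ln(712/299) = 5.35 × 0.86763 = 4.6418 W/m².
Difference: 3.9103 − 4.6418 = -0.7315 W/m².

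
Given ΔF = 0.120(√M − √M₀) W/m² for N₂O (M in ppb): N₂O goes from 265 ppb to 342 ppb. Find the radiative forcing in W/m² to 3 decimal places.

ΔF = 0.266 W/m²

N₂O: 0.120 × (√342 − √265) = 0.120 × (18.4932 − 16.2788) = 0.120 × 2.2144 = 0.2657 W/m².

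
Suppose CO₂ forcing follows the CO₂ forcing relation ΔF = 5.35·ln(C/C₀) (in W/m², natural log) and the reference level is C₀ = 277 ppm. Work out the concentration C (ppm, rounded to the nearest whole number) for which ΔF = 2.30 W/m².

Set 5.35 ln(C/277) = 2.30, so ln(C/277) = 2.30/5.35 = 0.42991.
Then C/277 = e^0.42991 = 1.53712, giving C = 277 × 1.53712 = 425.78 ppm.

C ≈ 426 ppm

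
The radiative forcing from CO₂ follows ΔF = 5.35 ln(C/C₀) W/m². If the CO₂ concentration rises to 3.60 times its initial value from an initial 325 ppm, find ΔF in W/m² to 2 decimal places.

ΔF = 5.35 × ln(3.60) = 5.35 × 1.28093 = 6.8530 W/m².

ΔF = 6.85 W/m²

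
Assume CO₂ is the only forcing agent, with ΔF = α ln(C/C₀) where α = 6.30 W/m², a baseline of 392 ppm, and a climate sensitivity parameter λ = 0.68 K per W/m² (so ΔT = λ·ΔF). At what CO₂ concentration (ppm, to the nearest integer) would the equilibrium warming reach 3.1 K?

C ≈ 808 ppm

Required forcing: ΔF = ΔT/λ = 3.1/0.68 = 4.5588 W/m².
Then ln(C/392) = ΔF/6.30 = 4.5588/6.30 = 0.72362.
So C = 392 × e^0.72362 = 392 × 2.06188 = 808.26 ppm.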